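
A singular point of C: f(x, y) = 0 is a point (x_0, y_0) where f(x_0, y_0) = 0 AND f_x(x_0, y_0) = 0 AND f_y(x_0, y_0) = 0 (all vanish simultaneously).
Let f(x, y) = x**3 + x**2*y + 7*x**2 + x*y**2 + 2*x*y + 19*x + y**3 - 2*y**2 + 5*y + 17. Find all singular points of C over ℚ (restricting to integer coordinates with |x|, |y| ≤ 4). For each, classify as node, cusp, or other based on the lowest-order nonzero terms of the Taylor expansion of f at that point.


Singular points: {(-3, 2)}; classification: cusp.

Compute partial derivatives:
  f_x = 3*x**2 + 2*x*y + 14*x + y**2 + 2*y + 19.
  f_y = x**2 + 2*x*y + 2*x + 3*y**2 - 4*y + 5.
Scan x_0 ∈ {−4, ..., 4}. For each x_0, f_y(x_0, y) is a polynomial in y; find its integer roots y ∈ {−4, ..., 4}, then test f_x and f at those candidates.
  x = -4: f_y(-4, y) = 3*y**2 - 12*y + 13; no integer root y with |y| ≤ 4.
  x = -3: f_y(-3, y) = 3*y**2 - 10*y + 8; vanishes at y ∈ {2}. (-3, 2): f_x = 0, f = 0 — SINGULAR.
  x = -2: f_y(-2, y) = 3*y**2 - 8*y + 5; vanishes at y ∈ {1}. (-2, 1): f_x = 2 ≠ 0.
  x = -1: f_y(-1, y) = 3*y**2 - 6*y + 4; no integer root y with |y| ≤ 4.
  x = 0: f_y(0, y) = 3*y**2 - 4*y + 5; no integer root y with |y| ≤ 4.
  x = 1: f_y(1, y) = 3*y**2 - 2*y + 8; no integer root y with |y| ≤ 4.
  x = 2: f_y(2, y) = 3*y**2 + 13; no integer root y with |y| ≤ 4.
  x = 3: f_y(3, y) = 3*y**2 + 2*y + 20; no integer root y with |y| ≤ 4.
  x = 4: f_y(4, y) = 3*y**2 + 4*y + 29; no integer root y with |y| ≤ 4.
Only singular point on the grid: (-3, 2).
Classify: substitute x = -3 + u, y = 2 + v and expand: f = u**3 + u**2*v + u*v**2 + v**3 + v**2.
No constant or linear terms (consistent with a singular point). Quadratic part: v**2. Cubic part: u**3 + u**2*v + u*v**2 + v**3.
The quadratic part v**2 is a perfect square, so there is a single (double) tangent line v = 0, i.e. y = 2. Restricting the cubic part to that line (v = 0) leaves u**3 ≠ 0, so f is not divisible by v and the branch is v² ≈ -u**3 to lowest order — this is a cusp.
Classification: cusp.


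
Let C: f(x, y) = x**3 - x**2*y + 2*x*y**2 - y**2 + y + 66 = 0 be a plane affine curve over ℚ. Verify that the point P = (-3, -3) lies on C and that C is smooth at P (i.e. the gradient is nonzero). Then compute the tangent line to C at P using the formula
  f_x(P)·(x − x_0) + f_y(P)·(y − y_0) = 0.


Tangent line at P: 27*x + 34*y + 183 = 0.

Step 1: f(-3, -3) = 0, so P lies on C.
Step 2: partial derivatives
  f_x(x, y) = 3*x**2 - 2*x*y + 2*y**2, f_y(x, y) = -x**2 + 4*x*y - 2*y + 1.
  f_x(P) = 27, f_y(P) = 34 (gradient nonzero, so P is smooth).
Step 3: tangent line at P: 27·(x − -3) + 34·(y − -3) = 0.
Expanding: 27*x + 34*y + 183 = 0.


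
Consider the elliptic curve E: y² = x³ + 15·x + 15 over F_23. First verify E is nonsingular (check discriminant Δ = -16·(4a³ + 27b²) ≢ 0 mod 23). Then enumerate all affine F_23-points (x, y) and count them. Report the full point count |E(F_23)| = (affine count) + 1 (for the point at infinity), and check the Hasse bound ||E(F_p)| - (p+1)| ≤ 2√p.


Affine points = {(1, 10), (1, 13), (3, 8), (3, 15), (4, 1), (4, 22), (5, 10), (5, 13), (7, 7), (7, 16), (8, 7), (8, 16), (11, 4), (11, 19), (14, 5), (14, 18), (15, 2), (15, 21), (16, 2), (16, 21), (17, 10), (17, 13), (19, 11), (19, 12), (20, 9), (20, 14), (21, 0)}; affine count = 27; |E(F_23)| = 28.

Discriminant check: Δ ∝ 4a³ + 27b² = 4·15³ + 27·15² = 4·3375 + 27·225 ≡ 2 (mod 23). Nonzero ⇒ E is nonsingular.
For each x ∈ F_23, compute rhs = x³ + 15·x + 15 mod 23, then count y ∈ F_23 with y² ≡ rhs.
  x = 0: rhs = 15, matching y values: none (0 points).
  x = 1: rhs = 8, matching y values: 10, 13 (2 points).
  x = 2: rhs = 7, matching y values: none (0 points).
  x = 3: rhs = 18, matching y values: 8, 15 (2 points).
  x = 4: rhs = 1, matching y values: 1, 22 (2 points).
  x = 5: rhs = 8, matching y values: 10, 13 (2 points).
  x = 6: rhs = 22, matching y values: none (0 points).
  x = 7: rhs = 3, matching y values: 7, 16 (2 points).
  x = 8: rhs = 3, matching y values: 7, 16 (2 points).
  x = 9: rhs = 5, matching y values: none (0 points).
  x = 10: rhs = 15, matching y values: none (0 points).
  x = 11: rhs = 16, matching y values: 4, 19 (2 points).
  x = 12: rhs = 14, matching y values: none (0 points).
  x = 13: rhs = 15, matching y values: none (0 points).
  x = 14: rhs = 2, matching y values: 5, 18 (2 points).
  x = 15: rhs = 4, matching y values: 2, 21 (2 points).
  x = 16: rhs = 4, matching y values: 2, 21 (2 points).
  x = 17: rhs = 8, matching y values: 10, 13 (2 points).
  x = 18: rhs = 22, matching y values: none (0 points).
  x = 19: rhs = 6, matching y values: 11, 12 (2 points).
  x = 20: rhs = 12, matching y values: 9, 14 (2 points).
  x = 21: rhs = 0, matching y values: 0 (1 points).
  x = 22: rhs = 22, matching y values: none (0 points).
Total affine count: 27.
Full point count |E(F_23)| = 27 + 1 = 28.
Hasse bound: |28 − (23+1)| = |4| = 4 ≤ 2√23 ≈ 9.5917 ✓.


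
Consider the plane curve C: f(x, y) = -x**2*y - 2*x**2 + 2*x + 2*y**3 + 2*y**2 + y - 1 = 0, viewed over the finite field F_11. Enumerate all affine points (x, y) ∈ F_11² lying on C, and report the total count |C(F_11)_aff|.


Affine F_11-points: {(0, 9), (2, 4), (3, 7), (5, 6), (7, 7), (9, 6)}; count = 6.

For each of the 121 pairs (x, y) ∈ F_11², evaluate f(x, y) mod 11. Record the zeros.
  x = 0: [0↦10, 1↦4, 2↦3, 3↦8, 4↦9, 5↦7, 6↦3, 7↦9, 8↦4, 9↦0, 10↦9]  zeros at y ∈ {9}
  x = 1: [0↦10, 1↦3, 2↦1, 3↦5, 4↦5, 5↦2, 6↦8, 7↦2, 8↦7, 9↦2, 10↦10]  zeros at y ∈ ∅
  x = 2: [0↦6, 1↦7, 2↦2, 3↦3, 4↦0, 5↦5, 6↦8, 7↦10, 8↦1, 9↦4, 10↦9]  zeros at y ∈ {4}
  x = 3: [0↦9, 1↦5, 2↦6, 3↦2, 4↦5, 5↦5, 6↦3, 7↦0, 8↦8, 9↦6, 10↦6]  zeros at y ∈ {7}
  x = 4: [0↦8, 1↦8, 2↦2, 3↦2, 4↦9, 5↦2, 6↦4, 7↦5, 8↦6, 9↦8, 10↦1]  zeros at y ∈ ∅
  x = 5: [0↦3, 1↦5, 2↦1, 3↦3, 4↦1, 5↦7, 6↦0, 7↦3, 8↦6, 9↦10, 10↦5]  zeros at y ∈ {6}
  x = 6: [0↦5, 1↦7, 2↦3, 3↦5, 4↦3, 5↦9, 6↦2, 7↦5, 8↦8, 9↦1, 10↦7]  zeros at y ∈ ∅
  x = 7: [0↦3, 1↦3, 2↦8, 3↦8, 4↦4, 5↦8, 6↦10, 7↦0, 8↦1, 9↦3, 10↦7]  zeros at y ∈ {7}
  x = 8: [0↦8, 1↦4, 2↦5, 3↦1, 4↦4, 5↦4, 6↦2, 7↦10, 8↦7, 9↦5, 10↦5]  zeros at y ∈ ∅
  x = 9: [0↦9, 1↦10, 2↦5, 3↦6, 4↦3, 5↦8, 6↦0, 7↦2, 8↦4, 9↦7, 10↦1]  zeros at y ∈ {6}
  x = 10: [0↦6, 1↦10, 2↦8, 3↦1, 4↦1, 5↦9, 6↦4, 7↦9, 8↦3, 9↦9, 10↦6]  zeros at y ∈ ∅
Collecting zeros: affine points = {(0, 9), (2, 4), (3, 7), (5, 6), (7, 7), (9, 6)}.
Total count |C(F_11)_aff| = 6.


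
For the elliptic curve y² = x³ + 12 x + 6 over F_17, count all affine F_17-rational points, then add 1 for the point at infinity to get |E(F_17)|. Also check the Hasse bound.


Affine points = {(1, 6), (1, 11), (2, 2), (2, 15), (3, 1), (3, 16), (4, 4), (4, 13), (5, 2), (5, 15), (7, 5), (7, 12), (8, 6), (8, 11), (10, 2), (10, 15), (12, 5), (12, 12), (13, 8), (13, 9), (15, 5), (15, 12)}; affine count = 22; |E(F_17)| = 23.

Discriminant check: Δ ∝ 4a³ + 27b² = 4·12³ + 27·6² = 4·1728 + 27·36 ≡ 13 (mod 17). Nonzero ⇒ E is nonsingular.
For each x ∈ F_17, compute rhs = x³ + 12·x + 6 mod 17, then count y ∈ F_17 with y² ≡ rhs.
  x = 0: rhs = 6, matching y values: none (0 points).
  x = 1: rhs = 2, matching y values: 6, 11 (2 points).
  x = 2: rhs = 4, matching y values: 2, 15 (2 points).
  x = 3: rhs = 1, matching y values: 1, 16 (2 points).
  x = 4: rhs = 16, matching y values: 4, 13 (2 points).
  x = 5: rhs = 4, matching y values: 2, 15 (2 points).
  x = 6: rhs = 5, matching y values: none (0 points).
  x = 7: rhs = 8, matching y values: 5, 12 (2 points).
  x = 8: rhs = 2, matching y values: 6, 11 (2 points).
  x = 9: rhs = 10, matching y values: none (0 points).
  x = 10: rhs = 4, matching y values: 2, 15 (2 points).
  x = 11: rhs = 7, matching y values: none (0 points).
  x = 12: rhs = 8, matching y values: 5, 12 (2 points).
  x = 13: rhs = 13, matching y values: 8, 9 (2 points).
  x = 14: rhs = 11, matching y values: none (0 points).
  x = 15: rhs = 8, matching y values: 5, 12 (2 points).
  x = 16: rhs = 10, matching y values: none (0 points).
Total affine count: 22.
Full point count |E(F_17)| = 22 + 1 = 23.
Hasse bound: |23 − (17+1)| = |5| = 5 ≤ 2√17 ≈ 8.2462 ✓.


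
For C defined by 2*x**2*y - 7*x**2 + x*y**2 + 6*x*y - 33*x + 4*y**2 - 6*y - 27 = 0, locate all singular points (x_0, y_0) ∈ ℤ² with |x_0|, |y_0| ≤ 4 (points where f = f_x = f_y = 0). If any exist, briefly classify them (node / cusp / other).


Singular points: {(-3, 3)}; classification: node.

Compute partial derivatives:
  f_x = 4*x*y - 14*x + y**2 + 6*y - 33.
  f_y = 2*x**2 + 2*x*y + 6*x + 8*y - 6.
Scan x_0 ∈ {−4, ..., 4}. For each x_0, f_y(x_0, y) is a polynomial in y; find its integer roots y ∈ {−4, ..., 4}, then test f_x and f at those candidates.
  x = -4: f_y(-4, y) = 2; no integer root y with |y| ≤ 4.
  x = -3: f_y(-3, y) = 2*y - 6; vanishes at y ∈ {3}. (-3, 3): f_x = 0, f = 0 — SINGULAR.
  x = -2: f_y(-2, y) = 4*y - 10; no integer root y with |y| ≤ 4.
  x = -1: f_y(-1, y) = 6*y - 10; no integer root y with |y| ≤ 4.
  x = 0: f_y(0, y) = 8*y - 6; no integer root y with |y| ≤ 4.
  x = 1: f_y(1, y) = 10*y + 2; no integer root y with |y| ≤ 4.
  x = 2: f_y(2, y) = 12*y + 14; no integer root y with |y| ≤ 4.
  x = 3: f_y(3, y) = 14*y + 30; no integer root y with |y| ≤ 4.
  x = 4: f_y(4, y) = 16*y + 50; no integer root y with |y| ≤ 4.
Only singular point on the grid: (-3, 3).
Classify: substitute x = -3 + u, y = 3 + v and expand: f = 2*u**2*v - u**2 + u*v**2 + v**2.
No constant or linear terms (consistent with a singular point). Quadratic part: -u**2 + v**2. Cubic part: 2*u**2*v + u*v**2.
The quadratic part v**2 - u**2 = (v − u)(v + u) splits into two distinct linear factors, so there are two distinct tangent lines y − 3 = ±(x − -3) — this is a node (ordinary double point).
Classification: node.


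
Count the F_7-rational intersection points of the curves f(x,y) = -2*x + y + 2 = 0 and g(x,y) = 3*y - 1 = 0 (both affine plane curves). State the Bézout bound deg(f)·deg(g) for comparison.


Common zeros: {(0, 5)}; count = 1; Bézout bound = 1.

deg(f) = 1, deg(g) = 1, so Bézout bound = 1.
Scan x ∈ F_7. For each x, list the y ∈ F_7 with f(x, y) ≡ 0 and those with g(x, y) ≡ 0 (mod 7); the common zeros in that column are the intersection.
  x = 0: f ≡ 0 at y ∈ {5}; g ≡ 0 at y ∈ {5}; common: {5}.
  x = 1: f ≡ 0 at y ∈ {0}; g ≡ 0 at y ∈ {5}; common: ∅.
  x = 2: f ≡ 0 at y ∈ {2}; g ≡ 0 at y ∈ {5}; common: ∅.
  x = 3: f ≡ 0 at y ∈ {4}; g ≡ 0 at y ∈ {5}; common: ∅.
  x = 4: f ≡ 0 at y ∈ {6}; g ≡ 0 at y ∈ {5}; common: ∅.
  x = 5: f ≡ 0 at y ∈ {1}; g ≡ 0 at y ∈ {5}; common: ∅.
  x = 6: f ≡ 0 at y ∈ {3}; g ≡ 0 at y ∈ {5}; common: ∅.
Collecting: common zeros = {(0, 5)}, so the count is 1.
Comparison with the Bézout bound: 1 ≤ 1 = deg(f)·deg(g), as expected for curves with no common component (the bound is attained).


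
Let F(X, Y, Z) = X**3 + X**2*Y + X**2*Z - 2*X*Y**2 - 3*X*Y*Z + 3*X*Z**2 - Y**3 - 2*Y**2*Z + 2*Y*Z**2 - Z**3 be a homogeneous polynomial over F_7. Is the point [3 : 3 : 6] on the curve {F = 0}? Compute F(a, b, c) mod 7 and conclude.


F(3,3,6) ≡ 4 (mod 7); P is NOT on the curve.

Evaluate F(3, 3, 6) term-by-term (mod 7).
  X**3 ↦ 1·27·1·1 = 27
  X**2*Y ↦ 1·9·3·1 = 27
  X**2*Z ↦ 1·9·1·6 = 54
  -2*X*Y**2 ↦ -2·3·9·1 = -54
  -3*X*Y*Z ↦ -3·3·3·6 = -162
  3*X*Z**2 ↦ 3·3·1·36 = 324
  -Y**3 ↦ -1·1·27·1 = -27
  -2*Y**2*Z ↦ -2·1·9·6 = -108
  2*Y*Z**2 ↦ 2·1·3·36 = 216
  -Z**3 ↦ -1·1·1·216 = -216
Sum: F(3, 3, 6) = (27) + (27) + (54) + (-54) + (-162) + (324) + (-27) + (-108) + (216) + (-216) = 81.
Reducing mod 7: 81 ≡ 4 (mod 7).
Since F(a, b, c) ≡ 4 ≠ 0 (mod 7), P does NOT lie on the curve.


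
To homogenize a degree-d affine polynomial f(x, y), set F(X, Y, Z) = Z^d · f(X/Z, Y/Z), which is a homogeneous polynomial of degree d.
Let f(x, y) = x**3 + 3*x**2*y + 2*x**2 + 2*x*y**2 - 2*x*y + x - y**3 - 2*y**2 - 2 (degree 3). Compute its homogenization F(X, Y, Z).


F(X, Y, Z) = X**3 + 3*X**2*Y + 2*X**2*Z + 2*X*Y**2 - 2*X*Y*Z + X*Z**2 - Y**3 - 2*Y**2*Z - 2*Z**3

deg(f) = 3.
Substitute x = X/Z, y = Y/Z into f, then multiply by Z^3.
  monomial 1·x^3·y^0 ↦ 1·X^3·Y^0·Z^0.
  monomial 3·x^2·y^1 ↦ 3·X^2·Y^1·Z^0.
  monomial 2·x^2·y^0 ↦ 2·X^2·Y^0·Z^1.
  monomial 2·x^1·y^2 ↦ 2·X^1·Y^2·Z^0.
  monomial -2·x^1·y^1 ↦ -2·X^1·Y^1·Z^1.
  monomial 1·x^1·y^0 ↦ 1·X^1·Y^0·Z^2.
  monomial -1·x^0·y^3 ↦ -1·X^0·Y^3·Z^0.
  monomial -2·x^0·y^2 ↦ -2·X^0·Y^2·Z^1.
  monomial -2·x^0·y^0 ↦ -2·X^0·Y^0·Z^3.
Collecting: F(X, Y, Z) = X**3 + 3*X**2*Y + 2*X**2*Z + 2*X*Y**2 - 2*X*Y*Z + X*Z**2 - Y**3 - 2*Y**2*Z - 2*Z**3.


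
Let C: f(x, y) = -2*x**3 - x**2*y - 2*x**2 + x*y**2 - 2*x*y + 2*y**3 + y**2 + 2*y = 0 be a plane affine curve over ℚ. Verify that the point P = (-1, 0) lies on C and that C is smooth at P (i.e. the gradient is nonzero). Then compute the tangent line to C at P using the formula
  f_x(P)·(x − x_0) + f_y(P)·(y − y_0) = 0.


Tangent line at P: -2*x + 3*y - 2 = 0.

Step 1: f(-1, 0) = 0, so P lies on C.
Step 2: partial derivatives
  f_x(x, y) = -6*x**2 - 2*x*y - 4*x + y**2 - 2*y, f_y(x, y) = -x**2 + 2*x*y - 2*x + 6*y**2 + 2*y + 2.
  f_x(P) = -2, f_y(P) = 3 (gradient nonzero, so P is smooth).
Step 3: tangent line at P: -2·(x − -1) + 3·(y − 0) = 0.
Expanding: -2*x + 3*y - 2 = 0.


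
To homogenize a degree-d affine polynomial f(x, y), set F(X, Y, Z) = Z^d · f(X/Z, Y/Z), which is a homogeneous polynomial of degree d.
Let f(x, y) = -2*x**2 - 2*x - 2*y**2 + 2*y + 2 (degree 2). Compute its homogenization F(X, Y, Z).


F(X, Y, Z) = -2*X**2 - 2*X*Z - 2*Y**2 + 2*Y*Z + 2*Z**2

deg(f) = 2.
Substitute x = X/Z, y = Y/Z into f, then multiply by Z^2.
  monomial -2·x^2·y^0 ↦ -2·X^2·Y^0·Z^0.
  monomial -2·x^1·y^0 ↦ -2·X^1·Y^0·Z^1.
  monomial -2·x^0·y^2 ↦ -2·X^0·Y^2·Z^0.
  monomial 2·x^0·y^1 ↦ 2·X^0·Y^1·Z^1.
  monomial 2·x^0·y^0 ↦ 2·X^0·Y^0·Z^2.
Collecting: F(X, Y, Z) = -2*X**2 - 2*X*Z - 2*Y**2 + 2*Y*Z + 2*Z**2.


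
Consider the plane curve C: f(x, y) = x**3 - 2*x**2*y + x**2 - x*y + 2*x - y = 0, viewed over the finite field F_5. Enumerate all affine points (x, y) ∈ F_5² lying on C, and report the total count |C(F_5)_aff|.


Affine F_5-points: {(0, 0), (1, 1), (2, 1), (3, 1), (4, 4)}; count = 5.

For each of the 25 pairs (x, y) ∈ F_5², evaluate f(x, y) mod 5. Record the zeros.
  x = 0: [0↦0, 1↦4, 2↦3, 3↦2, 4↦1]  zeros at y ∈ {0}
  x = 1: [0↦4, 1↦0, 2↦1, 3↦2, 4↦3]  zeros at y ∈ {1}
  x = 2: [0↦1, 1↦0, 2↦4, 3↦3, 4↦2]  zeros at y ∈ {1}
  x = 3: [0↦2, 1↦0, 2↦3, 3↦1, 4↦4]  zeros at y ∈ {1}
  x = 4: [0↦3, 1↦1, 2↦4, 3↦2, 4↦0]  zeros at y ∈ {4}
Collecting zeros: affine points = {(0, 0), (1, 1), (2, 1), (3, 1), (4, 4)}.
Total count |C(F_5)_aff| = 5.


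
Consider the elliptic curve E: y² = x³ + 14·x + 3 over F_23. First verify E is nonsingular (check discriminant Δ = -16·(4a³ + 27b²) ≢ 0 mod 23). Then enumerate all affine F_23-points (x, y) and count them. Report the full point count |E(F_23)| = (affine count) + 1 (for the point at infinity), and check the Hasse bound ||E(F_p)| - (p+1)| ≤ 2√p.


Affine points = {(0, 7), (0, 16), (1, 8), (1, 15), (2, 4), (2, 19), (3, 7), (3, 16), (4, 10), (4, 13), (6, 2), (6, 21), (8, 11), (8, 12), (10, 4), (10, 19), (11, 4), (11, 19), (12, 6), (12, 17), (13, 6), (13, 17), (15, 0), (17, 5), (17, 18), (20, 7), (20, 16), (21, 6), (21, 17)}; affine count = 29; |E(F_23)| = 30.

Discriminant check: Δ ∝ 4a³ + 27b² = 4·14³ + 27·3² = 4·2744 + 27·9 ≡ 18 (mod 23). Nonzero ⇒ E is nonsingular.
For each x ∈ F_23, compute rhs = x³ + 14·x + 3 mod 23, then count y ∈ F_23 with y² ≡ rhs.
  x = 0: rhs = 3, matching y values: 7, 16 (2 points).
  x = 1: rhs = 18, matching y values: 8, 15 (2 points).
  x = 2: rhs = 16, matching y values: 4, 19 (2 points).
  x = 3: rhs = 3, matching y values: 7, 16 (2 points).
  x = 4: rhs = 8, matching y values: 10, 13 (2 points).
  x = 5: rhs = 14, matching y values: none (0 points).
  x = 6: rhs = 4, matching y values: 2, 21 (2 points).
  x = 7: rhs = 7, matching y values: none (0 points).
  x = 8: rhs = 6, matching y values: 11, 12 (2 points).
  x = 9: rhs = 7, matching y values: none (0 points).
  x = 10: rhs = 16, matching y values: 4, 19 (2 points).
  x = 11: rhs = 16, matching y values: 4, 19 (2 points).
  x = 12: rhs = 13, matching y values: 6, 17 (2 points).
  x = 13: rhs = 13, matching y values: 6, 17 (2 points).
  x = 14: rhs = 22, matching y values: none (0 points).
  x = 15: rhs = 0, matching y values: 0 (1 points).
  x = 16: rhs = 22, matching y values: none (0 points).
  x = 17: rhs = 2, matching y values: 5, 18 (2 points).
  x = 18: rhs = 15, matching y values: none (0 points).
  x = 19: rhs = 21, matching y values: none (0 points).
  x = 20: rhs = 3, matching y values: 7, 16 (2 points).
  x = 21: rhs = 13, matching y values: 6, 17 (2 points).
  x = 22: rhs = 11, matching y values: none (0 points).
Total affine count: 29.
Full point count |E(F_23)| = 29 + 1 = 30.
Hasse bound: |30 − (23+1)| = |6| = 6 ≤ 2√23 ≈ 9.5917 ✓.


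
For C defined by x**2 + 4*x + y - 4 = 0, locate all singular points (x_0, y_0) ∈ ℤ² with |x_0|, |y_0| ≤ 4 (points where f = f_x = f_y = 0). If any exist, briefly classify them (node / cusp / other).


No singular points in the scanned grid; C is smooth there.

Compute partial derivatives:
  f_x = 2*x + 4.
  f_y = 1.
f_y = 1 is a nonzero constant, so f_y never vanishes: no point (x, y) can satisfy f = f_x = f_y = 0. In particular no (x, y) ∈ {−4, ..., 4}² is singular; the curve is smooth.


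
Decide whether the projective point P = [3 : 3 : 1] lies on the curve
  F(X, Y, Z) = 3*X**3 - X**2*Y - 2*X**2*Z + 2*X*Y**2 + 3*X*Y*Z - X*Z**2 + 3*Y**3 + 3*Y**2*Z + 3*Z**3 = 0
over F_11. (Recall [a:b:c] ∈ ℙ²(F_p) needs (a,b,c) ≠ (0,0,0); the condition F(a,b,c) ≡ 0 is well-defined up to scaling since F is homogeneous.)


F(3,3,1) ≡ 5 (mod 11); P is NOT on the curve.

Evaluate F(3, 3, 1) term-by-term (mod 11).
  3*X**3 ↦ 3·27·1·1 = 81
  -X**2*Y ↦ -1·9·3·1 = -27
  -2*X**2*Z ↦ -2·9·1·1 = -18
  2*X*Y**2 ↦ 2·3·9·1 = 54
  3*X*Y*Z ↦ 3·3·3·1 = 27
  -X*Z**2 ↦ -1·3·1·1 = -3
  3*Y**3 ↦ 3·1·27·1 = 81
  3*Y**2*Z ↦ 3·1·9·1 = 27
  3*Z**3 ↦ 3·1·1·1 = 3
Sum: F(3, 3, 1) = (81) + (-27) + (-18) + (54) + (27) + (-3) + (81) + (27) + (3) = 225.
Reducing mod 11: 225 ≡ 5 (mod 11).
Since F(a, b, c) ≡ 5 ≠ 0 (mod 11), P does NOT lie on the curve.


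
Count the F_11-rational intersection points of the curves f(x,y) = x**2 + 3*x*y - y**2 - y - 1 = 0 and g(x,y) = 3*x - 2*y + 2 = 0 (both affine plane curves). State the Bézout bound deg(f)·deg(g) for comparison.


Common zeros: {(7, 6)}; count = 1; Bézout bound = 2.

deg(f) = 2, deg(g) = 1, so Bézout bound = 2.
Scan x ∈ F_11. For each x, list the y ∈ F_11 with f(x, y) ≡ 0 and those with g(x, y) ≡ 0 (mod 11); the common zeros in that column are the intersection.
  x = 0: f ≡ 0 at y ∈ ∅; g ≡ 0 at y ∈ {1}; common: ∅.
  x = 1: f ≡ 0 at y ∈ {0, 2}; g ≡ 0 at y ∈ {8}; common: ∅.
  x = 2: f ≡ 0 at y ∈ {7, 9}; g ≡ 0 at y ∈ {4}; common: ∅.
  x = 3: f ≡ 0 at y ∈ ∅; g ≡ 0 at y ∈ {0}; common: ∅.
  x = 4: f ≡ 0 at y ∈ {2, 9}; g ≡ 0 at y ∈ {7}; common: ∅.
  x = 5: f ≡ 0 at y ∈ ∅; g ≡ 0 at y ∈ {3}; common: ∅.
  x = 6: f ≡ 0 at y ∈ {3}; g ≡ 0 at y ∈ {10}; common: ∅.
  x = 7: f ≡ 0 at y ∈ {3, 6}; g ≡ 0 at y ∈ {6}; common: {6}.
  x = 8: f ≡ 0 at y ∈ {6}; g ≡ 0 at y ∈ {2}; common: ∅.
  x = 9: f ≡ 0 at y ∈ ∅; g ≡ 0 at y ∈ {9}; common: ∅.
  x = 10: f ≡ 0 at y ∈ {0, 7}; g ≡ 0 at y ∈ {5}; common: ∅.
Collecting: common zeros = {(7, 6)}, so the count is 1.
Comparison with the Bézout bound: 1 ≤ 2 = deg(f)·deg(g), as expected for curves with no common component (the affine F_11-count falls short of the bound because intersections may lie at infinity, over extension fields, or carry multiplicity).


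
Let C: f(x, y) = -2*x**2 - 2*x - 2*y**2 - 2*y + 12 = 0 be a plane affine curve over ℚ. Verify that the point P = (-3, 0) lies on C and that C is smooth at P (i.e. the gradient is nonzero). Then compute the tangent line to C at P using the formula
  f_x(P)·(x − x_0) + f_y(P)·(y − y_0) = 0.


Tangent line at P: 10*x - 2*y + 30 = 0.

Step 1: f(-3, 0) = 0, so P lies on C.
Step 2: partial derivatives
  f_x(x, y) = -4*x - 2, f_y(x, y) = -4*y - 2.
  f_x(P) = 10, f_y(P) = -2 (gradient nonzero, so P is smooth).
Step 3: tangent line at P: 10·(x − -3) + -2·(y − 0) = 0.
Expanding: 10*x - 2*y + 30 = 0.


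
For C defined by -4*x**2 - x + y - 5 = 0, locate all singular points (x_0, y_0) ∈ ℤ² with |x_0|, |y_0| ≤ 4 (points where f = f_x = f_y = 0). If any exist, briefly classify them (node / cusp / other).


No singular points in the scanned grid; C is smooth there.

Compute partial derivatives:
  f_x = -8*x - 1.
  f_y = 1.
f_y = 1 is a nonzero constant, so f_y never vanishes: no point (x, y) can satisfy f = f_x = f_y = 0. In particular no (x, y) ∈ {−4, ..., 4}² is singular; the curve is smooth.


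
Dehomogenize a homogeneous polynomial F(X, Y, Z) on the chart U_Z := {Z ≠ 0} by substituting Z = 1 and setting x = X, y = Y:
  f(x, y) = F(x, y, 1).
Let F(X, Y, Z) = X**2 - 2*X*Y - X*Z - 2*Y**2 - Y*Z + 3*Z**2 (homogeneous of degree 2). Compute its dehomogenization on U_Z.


f(x, y) = x**2 - 2*x*y - x - 2*y**2 - y + 3

On U_Z we set Z = 1. Each monomial c·X^i·Y^j·Z^k in F becomes c·x^i·y^j·1^k = c·x^i·y^j.
Substituting Z = 1: F(X, Y, 1) = x**2 - 2*x*y - x - 2*y**2 - y + 3.
Note: deg(f) ≤ deg(F) = 2; strict inequality happens when F is divisible by Z (lost terms).


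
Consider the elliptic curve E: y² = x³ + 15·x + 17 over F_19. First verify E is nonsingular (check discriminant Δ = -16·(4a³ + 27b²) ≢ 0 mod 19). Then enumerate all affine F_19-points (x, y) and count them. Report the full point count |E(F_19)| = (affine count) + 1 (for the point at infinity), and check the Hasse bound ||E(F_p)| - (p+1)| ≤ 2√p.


Affine points = {(0, 6), (0, 13), (2, 6), (2, 13), (6, 0), (7, 3), (7, 16), (9, 8), (9, 11), (12, 5), (12, 14), (14, 8), (14, 11), (15, 8), (15, 11), (17, 6), (17, 13), (18, 1), (18, 18)}; affine count = 19; |E(F_19)| = 20.

Discriminant check: Δ ∝ 4a³ + 27b² = 4·15³ + 27·17² = 4·3375 + 27·289 ≡ 4 (mod 19). Nonzero ⇒ E is nonsingular.
For each x ∈ F_19, compute rhs = x³ + 15·x + 17 mod 19, then count y ∈ F_19 with y² ≡ rhs.
  x = 0: rhs = 17, matching y values: 6, 13 (2 points).
  x = 1: rhs = 14, matching y values: none (0 points).
  x = 2: rhs = 17, matching y values: 6, 13 (2 points).
  x = 3: rhs = 13, matching y values: none (0 points).
  x = 4: rhs = 8, matching y values: none (0 points).
  x = 5: rhs = 8, matching y values: none (0 points).
  x = 6: rhs = 0, matching y values: 0 (1 points).
  x = 7: rhs = 9, matching y values: 3, 16 (2 points).
  x = 8: rhs = 3, matching y values: none (0 points).
  x = 9: rhs = 7, matching y values: 8, 11 (2 points).
  x = 10: rhs = 8, matching y values: none (0 points).
  x = 11: rhs = 12, matching y values: none (0 points).
  x = 12: rhs = 6, matching y values: 5, 14 (2 points).
  x = 13: rhs = 15, matching y values: none (0 points).
  x = 14: rhs = 7, matching y values: 8, 11 (2 points).
  x = 15: rhs = 7, matching y values: 8, 11 (2 points).
  x = 16: rhs = 2, matching y values: none (0 points).
  x = 17: rhs = 17, matching y values: 6, 13 (2 points).
  x = 18: rhs = 1, matching y values: 1, 18 (2 points).
Total affine count: 19.
Full point count |E(F_19)| = 19 + 1 = 20.
Hasse bound: |20 − (19+1)| = |0| = 0 ≤ 2√19 ≈ 8.7178 ✓.


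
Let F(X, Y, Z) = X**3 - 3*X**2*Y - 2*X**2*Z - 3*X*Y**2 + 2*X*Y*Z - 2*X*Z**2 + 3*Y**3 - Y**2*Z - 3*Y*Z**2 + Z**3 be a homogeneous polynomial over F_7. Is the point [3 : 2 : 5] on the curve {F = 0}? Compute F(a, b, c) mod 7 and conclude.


F(3,2,5) ≡ 2 (mod 7); P is NOT on the curve.

Evaluate F(3, 2, 5) term-by-term (mod 7).
  X**3 ↦ 1·27·1·1 = 27
  -3*X**2*Y ↦ -3·9·2·1 = -54
  -2*X**2*Z ↦ -2·9·1·5 = -90
  -3*X*Y**2 ↦ -3·3·4·1 = -36
  2*X*Y*Z ↦ 2·3·2·5 = 60
  -2*X*Z**2 ↦ -2·3·1·25 = -150
  3*Y**3 ↦ 3·1·8·1 = 24
  -Y**2*Z ↦ -1·1·4·5 = -20
  -3*Y*Z**2 ↦ -3·1·2·25 = -150
  Z**3 ↦ 1·1·1·125 = 125
Sum: F(3, 2, 5) = (27) + (-54) + (-90) + (-36) + (60) + (-150) + (24) + (-20) + (-150) + (125) = -264.
Reducing mod 7: -264 ≡ 2 (mod 7).
Since F(a, b, c) ≡ 2 ≠ 0 (mod 7), P does NOT lie on the curve.


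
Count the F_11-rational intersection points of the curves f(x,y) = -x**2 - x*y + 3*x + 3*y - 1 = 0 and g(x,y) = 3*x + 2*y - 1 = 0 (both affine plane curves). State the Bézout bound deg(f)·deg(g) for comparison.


Common zeros: {(7, 1), (8, 5)}; count = 2; Bézout bound = 2.

deg(f) = 2, deg(g) = 1, so Bézout bound = 2.
Scan x ∈ F_11. For each x, list the y ∈ F_11 with f(x, y) ≡ 0 and those with g(x, y) ≡ 0 (mod 11); the common zeros in that column are the intersection.
  x = 0: f ≡ 0 at y ∈ {4}; g ≡ 0 at y ∈ {6}; common: ∅.
  x = 1: f ≡ 0 at y ∈ {5}; g ≡ 0 at y ∈ {10}; common: ∅.
  x = 2: f ≡ 0 at y ∈ {10}; g ≡ 0 at y ∈ {3}; common: ∅.
  x = 3: f ≡ 0 at y ∈ ∅; g ≡ 0 at y ∈ {7}; common: ∅.
  x = 4: f ≡ 0 at y ∈ {6}; g ≡ 0 at y ∈ {0}; common: ∅.
  x = 5: f ≡ 0 at y ∈ {0}; g ≡ 0 at y ∈ {4}; common: ∅.
  x = 6: f ≡ 0 at y ∈ {1}; g ≡ 0 at y ∈ {8}; common: ∅.
  x = 7: f ≡ 0 at y ∈ {1}; g ≡ 0 at y ∈ {1}; common: {1}.
  x = 8: f ≡ 0 at y ∈ {5}; g ≡ 0 at y ∈ {5}; common: {5}.
  x = 9: f ≡ 0 at y ∈ {0}; g ≡ 0 at y ∈ {9}; common: ∅.
  x = 10: f ≡ 0 at y ∈ {4}; g ≡ 0 at y ∈ {2}; common: ∅.
Collecting: common zeros = {(7, 1), (8, 5)}, so the count is 2.
Comparison with the Bézout bound: 2 ≤ 2 = deg(f)·deg(g), as expected for curves with no common component (the bound is attained).


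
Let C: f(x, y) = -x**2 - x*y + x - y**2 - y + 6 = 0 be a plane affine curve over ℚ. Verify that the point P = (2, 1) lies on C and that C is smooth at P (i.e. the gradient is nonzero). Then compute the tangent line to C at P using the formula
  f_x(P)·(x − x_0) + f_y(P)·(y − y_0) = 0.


Tangent line at P: -4*x - 5*y + 13 = 0.

Step 1: f(2, 1) = 0, so P lies on C.
Step 2: partial derivatives
  f_x(x, y) = -2*x - y + 1, f_y(x, y) = -x - 2*y - 1.
  f_x(P) = -4, f_y(P) = -5 (gradient nonzero, so P is smooth).
Step 3: tangent line at P: -4·(x − 2) + -5·(y − 1) = 0.
Expanding: -4*x - 5*y + 13 = 0.


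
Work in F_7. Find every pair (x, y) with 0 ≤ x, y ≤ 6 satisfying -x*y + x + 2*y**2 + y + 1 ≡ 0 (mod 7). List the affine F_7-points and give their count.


Affine F_7-points: {(0, 5), (3, 4), (4, 2), (4, 3), (6, 0), (6, 6)}; count = 6.

For each of the 49 pairs (x, y) ∈ F_7², evaluate f(x, y) mod 7. Record the zeros.
  x = 0: [0↦1, 1↦4, 2↦4, 3↦1, 4↦2, 5↦0, 6↦2]  zeros at y ∈ {5}
  x = 1: [0↦2, 1↦4, 2↦3, 3↦6, 4↦6, 5↦3, 6↦4]  zeros at y ∈ ∅
  x = 2: [0↦3, 1↦4, 2↦2, 3↦4, 4↦3, 5↦6, 6↦6]  zeros at y ∈ ∅
  x = 3: [0↦4, 1↦4, 2↦1, 3↦2, 4↦0, 5↦2, 6↦1]  zeros at y ∈ {4}
  x = 4: [0↦5, 1↦4, 2↦0, 3↦0, 4↦4, 5↦5, 6↦3]  zeros at y ∈ {2, 3}
  x = 5: [0↦6, 1↦4, 2↦6, 3↦5, 4↦1, 5↦1, 6↦5]  zeros at y ∈ ∅
  x = 6: [0↦0, 1↦4, 2↦5, 3↦3, 4↦5, 5↦4, 6↦0]  zeros at y ∈ {0, 6}
Collecting zeros: affine points = {(0, 5), (3, 4), (4, 2), (4, 3), (6, 0), (6, 6)}.
Total count |C(F_7)_aff| = 6.


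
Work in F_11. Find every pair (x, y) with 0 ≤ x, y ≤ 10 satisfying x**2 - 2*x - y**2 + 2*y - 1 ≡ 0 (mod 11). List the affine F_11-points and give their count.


Affine F_11-points: {(0, 1), (2, 1), (3, 6), (3, 7), (5, 3), (5, 10), (8, 3), (8, 10), (10, 6), (10, 7)}; count = 10.

For each of the 121 pairs (x, y) ∈ F_11², evaluate f(x, y) mod 11. Record the zeros.
  x = 0: [0↦10, 1↦0, 2↦10, 3↦7, 4↦2, 5↦6, 6↦8, 7↦8, 8↦6, 9↦2, 10↦7]  zeros at y ∈ {1}
  x = 1: [0↦9, 1↦10, 2↦9, 3↦6, 4↦1, 5↦5, 6↦7, 7↦7, 8↦5, 9↦1, 10↦6]  zeros at y ∈ ∅
  x = 2: [0↦10, 1↦0, 2↦10, 3↦7, 4↦2, 5↦6, 6↦8, 7↦8, 8↦6, 9↦2, 10↦7]  zeros at y ∈ {1}
  x = 3: [0↦2, 1↦3, 2↦2, 3↦10, 4↦5, 5↦9, 6↦0, 7↦0, 8↦9, 9↦5, 10↦10]  zeros at y ∈ {6, 7}
  x = 4: [0↦7, 1↦8, 2↦7, 3↦4, 4↦10, 5↦3, 6↦5, 7↦5, 8↦3, 9↦10, 10↦4]  zeros at y ∈ ∅
  x = 5: [0↦3, 1↦4, 2↦3, 3↦0, 4↦6, 5↦10, 6↦1, 7↦1, 8↦10, 9↦6, 10↦0]  zeros at y ∈ {3, 10}
  x = 6: [0↦1, 1↦2, 2↦1, 3↦9, 4↦4, 5↦8, 6↦10, 7↦10, 8↦8, 9↦4, 10↦9]  zeros at y ∈ ∅
  x = 7: [0↦1, 1↦2, 2↦1, 3↦9, 4↦4, 5↦8, 6↦10, 7↦10, 8↦8, 9↦4, 10↦9]  zeros at y ∈ ∅
  x = 8: [0↦3, 1↦4, 2↦3, 3↦0, 4↦6, 5↦10, 6↦1, 7↦1, 8↦10, 9↦6, 10↦0]  zeros at y ∈ {3, 10}
  x = 9: [0↦7, 1↦8, 2↦7, 3↦4, 4↦10, 5↦3, 6↦5, 7↦5, 8↦3, 9↦10, 10↦4]  zeros at y ∈ ∅
  x = 10: [0↦2, 1↦3, 2↦2, 3↦10, 4↦5, 5↦9, 6↦0, 7↦0, 8↦9, 9↦5, 10↦10]  zeros at y ∈ {6, 7}
Collecting zeros: affine points = {(0, 1), (2, 1), (3, 6), (3, 7), (5, 3), (5, 10), (8, 3), (8, 10), (10, 6), (10, 7)}.
Total count |C(F_11)_aff| = 10.


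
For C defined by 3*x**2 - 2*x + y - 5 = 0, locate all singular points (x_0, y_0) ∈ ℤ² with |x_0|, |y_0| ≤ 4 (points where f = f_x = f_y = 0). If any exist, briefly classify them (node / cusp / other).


No singular points in the scanned grid; C is smooth there.

Compute partial derivatives:
  f_x = 6*x - 2.
  f_y = 1.
f_y = 1 is a nonzero constant, so f_y never vanishes: no point (x, y) can satisfy f = f_x = f_y = 0. In particular no (x, y) ∈ {−4, ..., 4}² is singular; the curve is smooth.


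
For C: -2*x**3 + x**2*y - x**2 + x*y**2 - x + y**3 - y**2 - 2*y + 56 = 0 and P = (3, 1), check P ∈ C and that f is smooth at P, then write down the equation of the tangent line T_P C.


Tangent line at P: -54*x + 14*y + 148 = 0.

Step 1: f(3, 1) = 0, so P lies on C.
Step 2: partial derivatives
  f_x(x, y) = -6*x**2 + 2*x*y - 2*x + y**2 - 1, f_y(x, y) = x**2 + 2*x*y + 3*y**2 - 2*y - 2.
  f_x(P) = -54, f_y(P) = 14 (gradient nonzero, so P is smooth).
Step 3: tangent line at P: -54·(x − 3) + 14·(y − 1) = 0.
Expanding: -54*x + 14*y + 148 = 0.


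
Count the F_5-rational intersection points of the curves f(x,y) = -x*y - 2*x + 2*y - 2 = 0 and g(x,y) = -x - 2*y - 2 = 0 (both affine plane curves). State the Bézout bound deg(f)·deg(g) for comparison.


Common zeros: ∅; count = 0; Bézout bound = 2.

deg(f) = 2, deg(g) = 1, so Bézout bound = 2.
Scan x ∈ F_5. For each x, list the y ∈ F_5 with f(x, y) ≡ 0 and those with g(x, y) ≡ 0 (mod 5); the common zeros in that column are the intersection.
  x = 0: f ≡ 0 at y ∈ {1}; g ≡ 0 at y ∈ {4}; common: ∅.
  x = 1: f ≡ 0 at y ∈ {4}; g ≡ 0 at y ∈ {1}; common: ∅.
  x = 2: f ≡ 0 at y ∈ ∅; g ≡ 0 at y ∈ {3}; common: ∅.
  x = 3: f ≡ 0 at y ∈ {2}; g ≡ 0 at y ∈ {0}; common: ∅.
  x = 4: f ≡ 0 at y ∈ {0}; g ≡ 0 at y ∈ {2}; common: ∅.
Collecting: common zeros = ∅, so the count is 0.
Comparison with the Bézout bound: 0 ≤ 2 = deg(f)·deg(g), as expected for curves with no common component (the affine F_5-count falls short of the bound because intersections may lie at infinity, over extension fields, or carry multiplicity).


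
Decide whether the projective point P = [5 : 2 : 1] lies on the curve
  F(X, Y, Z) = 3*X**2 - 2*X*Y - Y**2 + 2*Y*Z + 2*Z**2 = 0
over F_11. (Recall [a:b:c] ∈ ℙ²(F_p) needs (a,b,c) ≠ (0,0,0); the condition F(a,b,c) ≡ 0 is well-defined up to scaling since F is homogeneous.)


F(5,2,1) ≡ 2 (mod 11); P is NOT on the curve.

Evaluate F(5, 2, 1) term-by-term (mod 11).
  3*X**2 ↦ 3·25·1·1 = 75
  -2*X*Y ↦ -2·5·2·1 = -20
  -Y**2 ↦ -1·1·4·1 = -4
  2*Y*Z ↦ 2·1·2·1 = 4
  2*Z**2 ↦ 2·1·1·1 = 2
Sum: F(5, 2, 1) = (75) + (-20) + (-4) + (4) + (2) = 57.
Reducing mod 11: 57 ≡ 2 (mod 11).
Since F(a, b, c) ≡ 2 ≠ 0 (mod 11), P does NOT lie on the curve.


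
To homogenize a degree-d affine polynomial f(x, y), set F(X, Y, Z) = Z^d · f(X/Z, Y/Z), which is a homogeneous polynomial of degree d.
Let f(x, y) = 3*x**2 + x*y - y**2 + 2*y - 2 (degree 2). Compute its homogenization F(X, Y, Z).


F(X, Y, Z) = 3*X**2 + X*Y - Y**2 + 2*Y*Z - 2*Z**2

deg(f) = 2.
Substitute x = X/Z, y = Y/Z into f, then multiply by Z^2.
  monomial 3·x^2·y^0 ↦ 3·X^2·Y^0·Z^0.
  monomial 1·x^1·y^1 ↦ 1·X^1·Y^1·Z^0.
  monomial -1·x^0·y^2 ↦ -1·X^0·Y^2·Z^0.
  monomial 2·x^0·y^1 ↦ 2·X^0·Y^1·Z^1.
  monomial -2·x^0·y^0 ↦ -2·X^0·Y^0·Z^2.
Collecting: F(X, Y, Z) = 3*X**2 + X*Y - Y**2 + 2*Y*Z - 2*Z**2.


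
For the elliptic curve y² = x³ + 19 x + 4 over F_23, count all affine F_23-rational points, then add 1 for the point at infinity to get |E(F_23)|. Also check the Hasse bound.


Affine points = {(0, 2), (0, 21), (1, 1), (1, 22), (2, 2), (2, 21), (4, 11), (4, 12), (6, 9), (6, 14), (8, 1), (8, 22), (11, 7), (11, 16), (14, 1), (14, 22), (19, 5), (19, 18), (20, 9), (20, 14), (21, 2), (21, 21)}; affine count = 22; |E(F_23)| = 23.

Discriminant check: Δ ∝ 4a³ + 27b² = 4·19³ + 27·4² = 4·6859 + 27·16 ≡ 15 (mod 23). Nonzero ⇒ E is nonsingular.
For each x ∈ F_23, compute rhs = x³ + 19·x + 4 mod 23, then count y ∈ F_23 with y² ≡ rhs.
  x = 0: rhs = 4, matching y values: 2, 21 (2 points).
  x = 1: rhs = 1, matching y values: 1, 22 (2 points).
  x = 2: rhs = 4, matching y values: 2, 21 (2 points).
  x = 3: rhs = 19, matching y values: none (0 points).
  x = 4: rhs = 6, matching y values: 11, 12 (2 points).
  x = 5: rhs = 17, matching y values: none (0 points).
  x = 6: rhs = 12, matching y values: 9, 14 (2 points).
  x = 7: rhs = 20, matching y values: none (0 points).
  x = 8: rhs = 1, matching y values: 1, 22 (2 points).
  x = 9: rhs = 7, matching y values: none (0 points).
  x = 10: rhs = 21, matching y values: none (0 points).
  x = 11: rhs = 3, matching y values: 7, 16 (2 points).
  x = 12: rhs = 5, matching y values: none (0 points).
  x = 13: rhs = 10, matching y values: none (0 points).
  x = 14: rhs = 1, matching y values: 1, 22 (2 points).
  x = 15: rhs = 7, matching y values: none (0 points).
  x = 16: rhs = 11, matching y values: none (0 points).
  x = 17: rhs = 19, matching y values: none (0 points).
  x = 18: rhs = 14, matching y values: none (0 points).
  x = 19: rhs = 2, matching y values: 5, 18 (2 points).
  x = 20: rhs = 12, matching y values: 9, 14 (2 points).
  x = 21: rhs = 4, matching y values: 2, 21 (2 points).
  x = 22: rhs = 7, matching y values: none (0 points).
Total affine count: 22.
Full point count |E(F_23)| = 22 + 1 = 23.
Hasse bound: |23 − (23+1)| = |-1| = 1 ≤ 2√23 ≈ 9.5917 ✓.


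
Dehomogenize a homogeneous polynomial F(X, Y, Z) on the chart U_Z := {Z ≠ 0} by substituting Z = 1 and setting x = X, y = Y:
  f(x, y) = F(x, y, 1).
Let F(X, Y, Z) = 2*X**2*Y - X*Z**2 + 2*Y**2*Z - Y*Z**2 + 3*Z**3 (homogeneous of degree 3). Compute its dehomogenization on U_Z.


f(x, y) = 2*x**2*y - x + 2*y**2 - y + 3

On U_Z we set Z = 1. Each monomial c·X^i·Y^j·Z^k in F becomes c·x^i·y^j·1^k = c·x^i·y^j.
Substituting Z = 1: F(X, Y, 1) = 2*x**2*y - x + 2*y**2 - y + 3.
Note: deg(f) ≤ deg(F) = 3; strict inequality happens when F is divisible by Z (lost terms).


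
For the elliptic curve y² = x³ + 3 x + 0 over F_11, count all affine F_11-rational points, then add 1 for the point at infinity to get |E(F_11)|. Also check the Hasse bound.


Affine points = {(0, 0), (1, 2), (1, 9), (2, 5), (2, 6), (3, 5), (3, 6), (6, 5), (6, 6), (7, 1), (7, 10)}; affine count = 11; |E(F_11)| = 12.

Discriminant check: Δ ∝ 4a³ + 27b² = 4·3³ + 27·0² = 4·27 + 27·0 ≡ 9 (mod 11). Nonzero ⇒ E is nonsingular.
For each x ∈ F_11, compute rhs = x³ + 3·x + 0 mod 11, then count y ∈ F_11 with y² ≡ rhs.
  x = 0: rhs = 0, matching y values: 0 (1 points).
  x = 1: rhs = 4, matching y values: 2, 9 (2 points).
  x = 2: rhs = 3, matching y values: 5, 6 (2 points).
  x = 3: rhs = 3, matching y values: 5, 6 (2 points).
  x = 4: rhs = 10, matching y values: none (0 points).
  x = 5: rhs = 8, matching y values: none (0 points).
  x = 6: rhs = 3, matching y values: 5, 6 (2 points).
  x = 7: rhs = 1, matching y values: 1, 10 (2 points).
  x = 8: rhs = 8, matching y values: none (0 points).
  x = 9: rhs = 8, matching y values: none (0 points).
  x = 10: rhs = 7, matching y values: none (0 points).
Total affine count: 11.
Full point count |E(F_11)| = 11 + 1 = 12.
Hasse bound: |12 − (11+1)| = |0| = 0 ≤ 2√11 ≈ 6.6332 ✓.


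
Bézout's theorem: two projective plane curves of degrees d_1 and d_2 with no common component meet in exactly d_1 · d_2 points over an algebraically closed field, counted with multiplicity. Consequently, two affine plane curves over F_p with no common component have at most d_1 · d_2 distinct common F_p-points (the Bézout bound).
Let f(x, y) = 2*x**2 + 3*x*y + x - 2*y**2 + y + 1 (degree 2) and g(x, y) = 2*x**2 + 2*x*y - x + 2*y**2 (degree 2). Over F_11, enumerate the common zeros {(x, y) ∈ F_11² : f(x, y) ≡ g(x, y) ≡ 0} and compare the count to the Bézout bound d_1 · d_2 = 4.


Common zeros: {(4, 10)}; count = 1; Bézout bound = 4.

deg(f) = 2, deg(g) = 2, so Bézout bound = 4.
Scan x ∈ F_11. For each x, list the y ∈ F_11 with f(x, y) ≡ 0 and those with g(x, y) ≡ 0 (mod 11); the common zeros in that column are the intersection.
  x = 0: f ≡ 0 at y ∈ {1, 5}; g ≡ 0 at y ∈ {0}; common: ∅.
  x = 1: f ≡ 0 at y ∈ {6, 7}; g ≡ 0 at y ∈ ∅; common: ∅.
  x = 2: f ≡ 0 at y ∈ {0, 9}; g ≡ 0 at y ∈ {2, 7}; common: ∅.
  x = 3: f ≡ 0 at y ∈ {0, 5}; g ≡ 0 at y ∈ {9, 10}; common: ∅.
  x = 4: f ≡ 0 at y ∈ {2, 10}; g ≡ 0 at y ∈ {8, 10}; common: {10}.
  x = 5: f ≡ 0 at y ∈ {4}; g ≡ 0 at y ∈ {8, 9}; common: ∅.
  x = 6: f ≡ 0 at y ∈ {6, 9}; g ≡ 0 at y ∈ {0, 5}; common: ∅.
  x = 7: f ≡ 0 at y ∈ {3, 8}; g ≡ 0 at y ∈ ∅; common: ∅.
  x = 8: f ≡ 0 at y ∈ {8, 10}; g ≡ 0 at y ∈ {7}; common: ∅.
  x = 9: f ≡ 0 at y ∈ {1, 2}; g ≡ 0 at y ∈ ∅; common: ∅.
  x = 10: f ≡ 0 at y ∈ {3, 7}; g ≡ 0 at y ∈ ∅; common: ∅.
Collecting: common zeros = {(4, 10)}, so the count is 1.
Comparison with the Bézout bound: 1 ≤ 4 = deg(f)·deg(g), as expected for curves with no common component (the affine F_11-count falls short of the bound because intersections may lie at infinity, over extension fields, or carry multiplicity).


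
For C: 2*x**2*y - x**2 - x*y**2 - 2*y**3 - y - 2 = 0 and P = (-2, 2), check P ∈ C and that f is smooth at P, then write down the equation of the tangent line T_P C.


Tangent line at P: -16*x - 9*y - 14 = 0.

Step 1: f(-2, 2) = 0, so P lies on C.
Step 2: partial derivatives
  f_x(x, y) = 4*x*y - 2*x - y**2, f_y(x, y) = 2*x**2 - 2*x*y - 6*y**2 - 1.
  f_x(P) = -16, f_y(P) = -9 (gradient nonzero, so P is smooth).
Step 3: tangent line at P: -16·(x − -2) + -9·(y − 2) = 0.
Expanding: -16*x - 9*y - 14 = 0.


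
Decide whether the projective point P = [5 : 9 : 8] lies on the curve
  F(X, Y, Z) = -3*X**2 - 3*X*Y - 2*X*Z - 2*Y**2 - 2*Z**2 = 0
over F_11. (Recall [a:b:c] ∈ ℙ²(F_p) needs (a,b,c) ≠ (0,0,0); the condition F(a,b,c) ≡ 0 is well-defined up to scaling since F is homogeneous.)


F(5,9,8) ≡ 3 (mod 11); P is NOT on the curve.

Evaluate F(5, 9, 8) term-by-term (mod 11).
  -3*X**2 ↦ -3·25·1·1 = -75
  -3*X*Y ↦ -3·5·9·1 = -135
  -2*X*Z ↦ -2·5·1·8 = -80
  -2*Y**2 ↦ -2·1·81·1 = -162
  -2*Z**2 ↦ -2·1·1·64 = -128
Sum: F(5, 9, 8) = (-75) + (-135) + (-80) + (-162) + (-128) = -580.
Reducing mod 11: -580 ≡ 3 (mod 11).
Since F(a, b, c) ≡ 3 ≠ 0 (mod 11), P does NOT lie on the curve.
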